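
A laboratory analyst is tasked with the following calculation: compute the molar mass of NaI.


M(NaI) = 1×22.99 + 1×126.9
= 22.99 + 126.9
= 149.89 g/mol

149.89 g/mol


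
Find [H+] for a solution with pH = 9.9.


[H+] = 10^(-pH) = 10^(-9.9)
= 1.26×10^-10 M

1.26×10^-10 M


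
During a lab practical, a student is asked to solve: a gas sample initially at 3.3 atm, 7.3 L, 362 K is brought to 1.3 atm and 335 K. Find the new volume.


P1V1/T1 = P2V2/T2
V2 = P1V1T2/(T1P2)
= 3.3×7.3×335/(362×1.3)
= 17.149 L

17.149 L


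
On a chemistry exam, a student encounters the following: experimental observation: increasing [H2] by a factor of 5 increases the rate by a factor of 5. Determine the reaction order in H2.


rate ∝ [H2]^n
5^n = 5 → n = 1
Order in H2: 1

1


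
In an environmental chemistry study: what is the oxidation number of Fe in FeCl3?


x + 3(-1) = 0, so x = +3
Oxidation number: +3

+3


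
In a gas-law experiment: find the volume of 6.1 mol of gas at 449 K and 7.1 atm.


PV = nRT  (R = 0.08206 L·atm/(mol·K))
V = nRT/P = 6.1×0.08206×449/7.1
= 31.656 L

31.656 L


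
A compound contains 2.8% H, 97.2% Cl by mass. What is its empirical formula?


Assume 100 g sample. Moles of each element:
  H: 2.8/1.008 = 2.778 mol
  Cl: 97.2/35.45 = 2.742 mol
Divide by smallest (2.742):
  H: 2.778/2.742 = 1.01
  Cl: 2.742/2.742 = 1.0
Empirical formula: HCl

HCl


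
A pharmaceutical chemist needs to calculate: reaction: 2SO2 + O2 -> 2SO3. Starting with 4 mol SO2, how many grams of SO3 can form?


Mole ratio SO3:SO2 = 2:2
n(SO3) = 4 × 2/2 = 4.000 mol
mass = 4.000 × 80.07 = 320.28 g

320.28 g


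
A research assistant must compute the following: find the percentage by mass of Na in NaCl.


M(NaCl) = 1×22.99 + 1×35.45 = 58.44 g/mol
Mass of Na = 1 × 22.99 = 22.99 g/mol
% Na = 22.99/58.44 × 100 = 39.34%

39.34%


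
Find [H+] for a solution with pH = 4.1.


[H+] = 10^(-pH) = 10^(-4.1)
= 7.94×10^-5 M

7.94×10^-5 M


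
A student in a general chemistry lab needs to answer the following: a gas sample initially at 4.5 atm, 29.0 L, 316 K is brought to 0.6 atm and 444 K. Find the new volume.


P1V1/T1 = P2V2/T2
V2 = P1V1T2/(T1P2)
= 4.5×29.0×444/(316×0.6)
= 305.601 L

305.601 L


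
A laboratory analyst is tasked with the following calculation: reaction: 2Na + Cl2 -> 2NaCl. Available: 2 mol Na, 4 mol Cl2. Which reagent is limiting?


Mole ratio available / coefficient:
  Na: 2/2 = 1.000
  Cl2: 4/1 = 4.000
Smaller ratio is limiting.

Na


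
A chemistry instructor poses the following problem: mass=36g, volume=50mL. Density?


ρ = mass/volume
= 36/50
= 0.72 g/mL

0.72 g/mL


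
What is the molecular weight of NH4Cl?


M(NH4Cl) = 1×14.01 + 4×1.008 + 1×35.45
= 14.01 + 4.03 + 35.45
= 53.49 g/mol

53.49 g/mol


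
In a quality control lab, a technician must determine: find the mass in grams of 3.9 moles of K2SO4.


M(K2SO4) = 174.27 g/mol
mass = n × M = 3.9 × 174.27 = 679.65 g

679.65 g


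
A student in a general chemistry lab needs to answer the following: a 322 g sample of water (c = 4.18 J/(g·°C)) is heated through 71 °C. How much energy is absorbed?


q = mcΔT = 322 × 4.18 × 71
= 95563.16 J

95563.16 J


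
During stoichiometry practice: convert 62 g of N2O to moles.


M(N2O) = 44.02 g/mol
n = mass/M = 62/44.02 = 1.4085 mol

1.4085 mol


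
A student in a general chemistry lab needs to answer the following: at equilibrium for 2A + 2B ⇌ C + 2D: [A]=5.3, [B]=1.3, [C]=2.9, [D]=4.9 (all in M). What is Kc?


Kc = [C][D]^2/([A]^2[B]^2)
= (2.9^1 × 4.9^2)/(5.3^2 × 1.3^2)
= 69.629/47.4721
= 1.467

1.467


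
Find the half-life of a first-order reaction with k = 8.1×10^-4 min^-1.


t½ = ln2/k = 0.693147/(8.1×10^-4 min^-1)
= 855.7 min

855.7 min


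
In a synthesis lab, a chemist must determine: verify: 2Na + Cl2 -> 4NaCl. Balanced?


Equation: 2Na + Cl2 -> 4NaCl
Check atoms: Cl: 2≠4, Na: 2≠4
Not balanced

No, not balanced


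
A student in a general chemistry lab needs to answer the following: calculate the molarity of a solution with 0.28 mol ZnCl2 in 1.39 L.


M = n/V = 0.28/1.39 = 0.201 mol/L

0.201 M


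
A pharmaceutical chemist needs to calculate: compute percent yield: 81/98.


% yield = actual/theoretical × 100
= 81/98 × 100
= 82.65%

82.65%


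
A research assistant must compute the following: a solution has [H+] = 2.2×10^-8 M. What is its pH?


pH = -log10([H+]) = -log10(2.2×10^-8)
= 8 - log10(2.2)
= 8 - 0.34
= 7.66

7.66


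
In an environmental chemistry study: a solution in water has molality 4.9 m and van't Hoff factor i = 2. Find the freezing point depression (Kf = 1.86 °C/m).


ΔTf = Kf × m × i
= 1.86 × 4.9 × 2
= 18.228 °C

18.228 °C


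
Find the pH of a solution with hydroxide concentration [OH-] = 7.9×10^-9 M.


pOH = -log10([OH-]) = -log10(7.9×10^-9)
= 9 - log10(7.9) = 8.1
pH = 14 - pOH = 14 - 8.1 = 5.9

5.9


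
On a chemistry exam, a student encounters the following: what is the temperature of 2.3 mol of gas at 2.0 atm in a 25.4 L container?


PV = nRT  (R = 0.08206 L·atm/(mol·K))
T = PV/(nR) = 2.0×25.4/(2.3×0.08206)
= 50.80/0.188738
= 269.16 K

269.16 K


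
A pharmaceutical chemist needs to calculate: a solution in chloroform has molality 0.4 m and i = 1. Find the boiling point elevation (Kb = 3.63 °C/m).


ΔTb = Kb × m × i
= 3.63 × 0.4 × 1
= 1.452 °C

1.452 °C


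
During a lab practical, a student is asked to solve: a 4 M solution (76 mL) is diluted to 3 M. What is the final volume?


C1V1 = C2V2
4 × 76 = 3 × V2
V2 = 304/3 = 101.33 mL

101.33 mL


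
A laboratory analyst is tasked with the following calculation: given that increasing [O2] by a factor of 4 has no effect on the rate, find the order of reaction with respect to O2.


rate ∝ [O2]^n
rate ∝ [O2]^0
Order in O2: 0

0


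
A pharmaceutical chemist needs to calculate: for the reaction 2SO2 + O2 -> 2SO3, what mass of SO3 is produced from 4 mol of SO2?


Mole ratio SO3:SO2 = 2:2
n(SO3) = 4 × 2/2 = 4.000 mol
mass = 4.000 × 80.07 = 320.28 g

320.28 g


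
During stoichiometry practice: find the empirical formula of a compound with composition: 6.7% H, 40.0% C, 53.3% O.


Assume 100 g sample. Moles of each element:
  H: 6.7/1.008 = 6.647 mol
  C: 40.0/12.01 = 3.331 mol
  O: 53.3/16.0 = 3.331 mol
Divide by smallest (3.331):
  H: 6.647/3.331 = 2.0
  C: 3.331/3.331 = 1.0
  O: 3.331/3.331 = 1.0
Empirical formula: CH2O

CH2O


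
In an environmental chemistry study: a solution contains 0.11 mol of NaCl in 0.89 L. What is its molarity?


M = n/V = 0.11/0.89 = 0.124 mol/L

0.124 M


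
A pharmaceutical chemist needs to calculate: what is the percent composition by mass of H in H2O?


M(H2O) = 2×1.008 + 1×16.0 = 18.016 g/mol
Mass of H = 2 × 1.008 = 2.016 g/mol
% H = 2.016/18.016 × 100 = 11.19%

11.19%


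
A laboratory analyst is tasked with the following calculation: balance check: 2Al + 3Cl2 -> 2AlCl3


Equation: 2Al + 3Cl2 -> 2AlCl3
Check atoms: Al: 2=2, Cl: 6=6
Balanced

Yes, balanced


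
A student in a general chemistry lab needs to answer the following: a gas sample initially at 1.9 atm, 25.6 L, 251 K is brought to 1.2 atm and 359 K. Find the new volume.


P1V1/T1 = P2V2/T2
V2 = P1V1T2/(T1P2)
= 1.9×25.6×359/(251×1.2)
= 57.974 L

57.974 L


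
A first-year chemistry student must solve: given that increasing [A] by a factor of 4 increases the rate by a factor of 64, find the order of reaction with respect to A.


rate ∝ [A]^n
4^n = 64 → n = 3
Order in A: 3

3


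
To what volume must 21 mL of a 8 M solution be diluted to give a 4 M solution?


C1V1 = C2V2
8 × 21 = 4 × V2
V2 = 168/4 = 42.0 mL

42.0 mL


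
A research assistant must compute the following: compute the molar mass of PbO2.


M(PbO2) = 1×207.2 + 2×16.0
= 207.2 + 32.0
= 239.2 g/mol

239.2 g/mol


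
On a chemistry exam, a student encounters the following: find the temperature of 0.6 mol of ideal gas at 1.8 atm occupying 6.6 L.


PV = nRT  (R = 0.08206 L·atm/(mol·K))
T = PV/(nR) = 1.8×6.6/(0.6×0.08206)
= 11.88/0.049236
= 241.29 K

241.29 K


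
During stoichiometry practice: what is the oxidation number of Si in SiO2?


x + 2(-2) = 0, so x = +4
Oxidation number: +4

+4


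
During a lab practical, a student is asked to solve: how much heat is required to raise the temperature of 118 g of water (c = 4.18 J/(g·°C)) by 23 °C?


q = mcΔT = 118 × 4.18 × 23
= 11344.52 J

11344.52 J


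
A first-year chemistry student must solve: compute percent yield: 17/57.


% yield = actual/theoretical × 100
= 17/57 × 100
= 29.82%

29.82%


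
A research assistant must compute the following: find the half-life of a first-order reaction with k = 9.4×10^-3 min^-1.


t½ = ln2/k = 0.693147/(9.4×10^-3 min^-1)
= 73.74 min

73.74 min


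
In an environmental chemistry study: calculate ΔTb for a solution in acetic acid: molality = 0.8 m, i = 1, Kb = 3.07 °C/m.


ΔTb = Kb × m × i
= 3.07 × 0.8 × 1
= 2.456 °C

2.456 °C


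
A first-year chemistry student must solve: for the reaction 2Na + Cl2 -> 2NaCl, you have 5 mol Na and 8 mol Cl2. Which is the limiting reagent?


Mole ratio available / coefficient:
  Na: 5/2 = 2.500
  Cl2: 8/1 = 8.000
Smaller ratio is limiting.

Na


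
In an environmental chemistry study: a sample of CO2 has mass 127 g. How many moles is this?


M(CO2) = 44.01 g/mol
n = mass/M = 127/44.01 = 2.8857 mol

2.8857 mol


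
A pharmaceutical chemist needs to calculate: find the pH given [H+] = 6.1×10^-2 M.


pH = -log10([H+]) = -log10(6.1×10^-2)
= 2 - log10(6.1)
= 2 - 0.79
= 1.21

1.21


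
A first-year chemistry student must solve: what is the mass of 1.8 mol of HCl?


M(HCl) = 36.46 g/mol
mass = n × M = 1.8 × 36.46 = 65.63 g

65.63 g


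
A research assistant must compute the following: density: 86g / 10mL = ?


ρ = mass/volume
= 86/10
= 8.6 g/mL

8.6 g/mL


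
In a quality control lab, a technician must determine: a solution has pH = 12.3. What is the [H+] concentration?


[H+] = 10^(-pH) = 10^(-12.3)
= 5.01×10^-13 M

5.01×10^-13 M


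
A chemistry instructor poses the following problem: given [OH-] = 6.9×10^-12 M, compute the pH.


pOH = -log10([OH-]) = -log10(6.9×10^-12)
= 12 - log10(6.9) = 11.16
pH = 14 - pOH = 14 - 11.16 = 2.84

2.84


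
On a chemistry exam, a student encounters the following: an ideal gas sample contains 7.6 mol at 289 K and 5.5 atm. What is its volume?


PV = nRT  (R = 0.08206 L·atm/(mol·K))
V = nRT/P = 7.6×0.08206×289/5.5
= 32.77 L

32.77 L


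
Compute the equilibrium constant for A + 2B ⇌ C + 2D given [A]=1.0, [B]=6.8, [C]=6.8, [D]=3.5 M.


Kc = [C][D]^2/([A][B]^2)
= (6.8^1 × 3.5^2)/(1.0^1 × 6.8^2)
= 83.3/46.24
= 1.801

1.801


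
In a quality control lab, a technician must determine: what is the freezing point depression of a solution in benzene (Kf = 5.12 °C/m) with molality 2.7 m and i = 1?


ΔTf = Kf × m × i
= 5.12 × 2.7 × 1
= 13.824 °C

13.824 °C


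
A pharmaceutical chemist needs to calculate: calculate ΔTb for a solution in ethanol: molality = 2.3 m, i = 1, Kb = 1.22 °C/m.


ΔTb = Kb × m × i
= 1.22 × 2.3 × 1
= 2.806 °C

2.806 °C


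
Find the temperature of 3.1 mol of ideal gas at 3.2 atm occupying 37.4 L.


PV = nRT  (R = 0.08206 L·atm/(mol·K))
T = PV/(nR) = 3.2×37.4/(3.1×0.08206)
= 119.68/0.254386
= 470.47 K

470.47 K


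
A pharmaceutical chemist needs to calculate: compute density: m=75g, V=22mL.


ρ = mass/volume
= 75/22
= 3.409 g/mL

3.409 g/mL


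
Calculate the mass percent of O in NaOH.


M(NaOH) = 1×22.99 + 1×16.0 + 1×1.008 = 39.998 g/mol
Mass of O = 1 × 16.0 = 16.00 g/mol
% O = 16.00/39.998 × 100 = 40.00%

40.00%


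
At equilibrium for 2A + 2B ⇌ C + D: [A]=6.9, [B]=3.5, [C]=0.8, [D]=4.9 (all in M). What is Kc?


Kc = [C][D]/([A]^2[B]^2)
= (0.8^1 × 4.9^1)/(6.9^2 × 3.5^2)
= 3.92/583.2225
= 0.006721

0.006721


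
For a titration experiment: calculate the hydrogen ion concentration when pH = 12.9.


[H+] = 10^(-pH) = 10^(-12.9)
= 1.26×10^-13 M

1.26×10^-13 M


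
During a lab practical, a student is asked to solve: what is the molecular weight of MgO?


M(MgO) = 1×24.31 + 1×16.0
= 24.31 + 16.0
= 40.31 g/mol

40.31 g/mol


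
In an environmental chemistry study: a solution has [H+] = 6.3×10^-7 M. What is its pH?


pH = -log10([H+]) = -log10(6.3×10^-7)
= 7 - log10(6.3)
= 7 - 0.8
= 6.2

6.2


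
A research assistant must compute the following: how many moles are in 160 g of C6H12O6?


M(C6H12O6) = 180.16 g/mol
n = mass/M = 160/180.16 = 0.8881 mol

0.8881 mol


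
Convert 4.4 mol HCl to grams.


M(HCl) = 36.46 g/mol
mass = n × M = 4.4 × 36.46 = 160.42 g

160.42 g


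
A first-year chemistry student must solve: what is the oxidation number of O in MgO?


O is usually -2
Oxidation number: -2

-2


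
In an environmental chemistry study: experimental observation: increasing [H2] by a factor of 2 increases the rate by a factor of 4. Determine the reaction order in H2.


rate ∝ [H2]^n
2^n = 4 → n = 2
Order in H2: 2

2


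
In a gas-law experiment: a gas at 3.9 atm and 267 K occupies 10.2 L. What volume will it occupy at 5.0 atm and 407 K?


P1V1/T1 = P2V2/T2
V2 = P1V1T2/(T1P2)
= 3.9×10.2×407/(267×5.0)
= 12.128 L

12.128 L


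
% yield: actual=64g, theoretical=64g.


% yield = actual/theoretical × 100
= 64/64 × 100
= 100.0%

100.0%


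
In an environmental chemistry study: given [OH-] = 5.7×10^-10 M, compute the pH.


pOH = -log10([OH-]) = -log10(5.7×10^-10)
= 10 - log10(5.7) = 9.24
pH = 14 - pOH = 14 - 9.24 = 4.76

4.76


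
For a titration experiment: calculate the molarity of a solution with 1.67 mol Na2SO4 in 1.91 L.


M = n/V = 1.67/1.91 = 0.874 mol/L

0.874 M


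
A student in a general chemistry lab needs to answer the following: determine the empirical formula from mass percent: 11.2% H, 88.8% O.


Assume 100 g sample. Moles of each element:
  H: 11.2/1.008 = 11.111 mol
  O: 88.8/16.0 = 5.55 mol
Divide by smallest (5.55):
  H: 11.111/5.55 = 2.0
  O: 5.55/5.55 = 1.0
Empirical formula: H2O

H2O


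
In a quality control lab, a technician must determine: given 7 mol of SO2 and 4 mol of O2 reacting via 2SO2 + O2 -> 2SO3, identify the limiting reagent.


Mole ratio available / coefficient:
  SO2: 7/2 = 3.500
  O2: 4/1 = 4.000
Smaller ratio is limiting.

SO2


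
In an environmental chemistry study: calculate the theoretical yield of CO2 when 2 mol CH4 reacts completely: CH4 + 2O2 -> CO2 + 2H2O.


Mole ratio CO2:CH4 = 1:1
n(CO2) = 2 × 1/1 = 2.000 mol
mass = 2.000 × 44.01 = 88.02 g

88.02 g


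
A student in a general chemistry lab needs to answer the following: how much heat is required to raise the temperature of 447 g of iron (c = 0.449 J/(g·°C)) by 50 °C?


q = mcΔT = 447 × 0.449 × 50
= 10035.15 J

10035.15 J


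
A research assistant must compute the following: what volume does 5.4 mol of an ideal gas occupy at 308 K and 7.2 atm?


PV = nRT  (R = 0.08206 L·atm/(mol·K))
V = nRT/P = 5.4×0.08206×308/7.2
= 18.956 L

18.956 L


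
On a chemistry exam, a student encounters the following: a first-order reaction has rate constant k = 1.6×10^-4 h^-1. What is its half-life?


t½ = ln2/k = 0.693147/(1.6×10^-4 h^-1)
= 4332 h

4332 h


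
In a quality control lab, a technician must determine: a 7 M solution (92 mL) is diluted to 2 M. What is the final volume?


C1V1 = C2V2
7 × 92 = 2 × V2
V2 = 644/2 = 322.0 mL

322.0 mL


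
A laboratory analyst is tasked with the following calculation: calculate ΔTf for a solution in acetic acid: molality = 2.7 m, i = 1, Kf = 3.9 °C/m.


ΔTf = Kf × m × i
= 3.9 × 2.7 × 1
= 10.53 °C

10.53 °C


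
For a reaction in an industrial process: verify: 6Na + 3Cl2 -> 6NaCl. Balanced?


Equation: 6Na + 3Cl2 -> 6NaCl
Check atoms: Cl: 6=6, Na: 6=6
Balanced

Yes, balanced


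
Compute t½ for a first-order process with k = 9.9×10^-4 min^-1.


t½ = ln2/k = 0.693147/(9.9×10^-4 min^-1)
= 700.1 min

700.1 min


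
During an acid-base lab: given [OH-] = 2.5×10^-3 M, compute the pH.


pOH = -log10([OH-]) = -log10(2.5×10^-3)
= 3 - log10(2.5) = 2.6
pH = 14 - pOH = 14 - 2.6 = 11.4

11.4


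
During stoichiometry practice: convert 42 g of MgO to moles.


M(MgO) = 40.31 g/mol
n = mass/M = 42/40.31 = 1.0419 mol

1.0419 mol


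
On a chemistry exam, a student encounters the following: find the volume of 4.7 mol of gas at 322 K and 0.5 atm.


PV = nRT  (R = 0.08206 L·atm/(mol·K))
V = nRT/P = 4.7×0.08206×322/0.5
= 248.379 L

248.379 L


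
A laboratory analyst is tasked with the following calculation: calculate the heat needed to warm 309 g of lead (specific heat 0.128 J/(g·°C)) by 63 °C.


q = mcΔT = 309 × 0.128 × 63
= 2491.78 J

2491.78 J


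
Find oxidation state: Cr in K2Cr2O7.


2(+1) + 2x + 7(-2) = 0, so x = +6
Oxidation number: +6

+6


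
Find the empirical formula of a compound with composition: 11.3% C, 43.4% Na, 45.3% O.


Assume 100 g sample. Moles of each element:
  C: 11.3/12.01 = 0.941 mol
  Na: 43.4/22.99 = 1.888 mol
  O: 45.3/16.0 = 2.831 mol
Divide by smallest (0.941):
  C: 0.941/0.941 = 1.0
  Na: 1.888/0.941 = 2.01
  O: 2.831/0.941 = 3.01
Empirical formula: Na2CO3

Na2CO3


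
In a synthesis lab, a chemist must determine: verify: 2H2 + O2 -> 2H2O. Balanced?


Equation: 2H2 + O2 -> 2H2O
Check atoms: H: 4=4, O: 2=2
Balanced

Yes, balanced


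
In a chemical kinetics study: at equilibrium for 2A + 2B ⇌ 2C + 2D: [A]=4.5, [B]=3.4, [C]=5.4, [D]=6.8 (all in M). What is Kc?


Kc = [C]^2[D]^2/([A]^2[B]^2)
= (5.4^2 × 6.8^2)/(4.5^2 × 3.4^2)
= 1348.3584/234.09
= 5.760

5.760


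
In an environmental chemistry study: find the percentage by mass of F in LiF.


M(LiF) = 1×6.94 + 1×19.0 = 25.94 g/mol
Mass of F = 1 × 19.0 = 19.00 g/mol
% F = 19.00/25.94 × 100 = 73.25%

73.25%


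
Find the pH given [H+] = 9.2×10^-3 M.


pH = -log10([H+]) = -log10(9.2×10^-3)
= 3 - log10(9.2)
= 3 - 0.96
= 2.04

2.04


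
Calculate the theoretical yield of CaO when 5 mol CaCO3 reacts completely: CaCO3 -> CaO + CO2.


Mole ratio CaO:CaCO3 = 1:1
n(CaO) = 5 × 1/1 = 5.000 mol
mass = 5.000 × 56.08 = 280.4 g

280.4 g


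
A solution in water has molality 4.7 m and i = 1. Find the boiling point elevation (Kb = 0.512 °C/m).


ΔTb = Kb × m × i
= 0.512 × 4.7 × 1
= 2.4064 °C

2.4064 °C


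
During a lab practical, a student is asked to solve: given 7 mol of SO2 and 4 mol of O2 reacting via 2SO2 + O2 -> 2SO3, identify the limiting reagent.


Mole ratio available / coefficient:
  SO2: 7/2 = 3.500
  O2: 4/1 = 4.000
Smaller ratio is limiting.

SO2


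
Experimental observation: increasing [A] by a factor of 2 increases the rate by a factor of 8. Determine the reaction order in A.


rate ∝ [A]^n
2^n = 8 → n = 3
Order in A: 3

3


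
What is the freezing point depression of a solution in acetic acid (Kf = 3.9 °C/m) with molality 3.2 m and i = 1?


ΔTf = Kf × m × i
= 3.9 × 3.2 × 1
= 12.48 °C

12.48 °C


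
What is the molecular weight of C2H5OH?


M(C2H5OH) = 2×12.01 + 6×1.008 + 1×16.0
= 24.02 + 6.05 + 16.0
= 46.07 g/mol

46.07 g/mol


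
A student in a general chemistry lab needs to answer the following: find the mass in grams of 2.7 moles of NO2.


M(NO2) = 46.01 g/mol
mass = n × M = 2.7 × 46.01 = 124.23 g

124.23 g


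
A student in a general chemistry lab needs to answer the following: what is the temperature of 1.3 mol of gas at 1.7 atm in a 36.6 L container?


PV = nRT  (R = 0.08206 L·atm/(mol·K))
T = PV/(nR) = 1.7×36.6/(1.3×0.08206)
= 62.22/0.106678
= 583.25 K

583.25 K


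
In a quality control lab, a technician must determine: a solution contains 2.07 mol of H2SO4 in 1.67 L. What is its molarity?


M = n/V = 2.07/1.67 = 1.240 mol/L

1.240 M


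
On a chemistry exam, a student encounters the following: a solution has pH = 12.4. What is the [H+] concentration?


[H+] = 10^(-pH) = 10^(-12.4)
= 3.98×10^-13 M

3.98×10^-13 M


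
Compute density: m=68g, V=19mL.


ρ = mass/volume
= 68/19
= 3.579 g/mL

3.579 g/mL


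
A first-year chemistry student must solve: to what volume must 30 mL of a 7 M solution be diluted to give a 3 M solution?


C1V1 = C2V2
7 × 30 = 3 × V2
V2 = 210/3 = 70.0 mL

70.0 mL


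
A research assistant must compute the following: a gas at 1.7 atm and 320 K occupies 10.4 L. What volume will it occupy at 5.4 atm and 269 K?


P1V1/T1 = P2V2/T2
V2 = P1V1T2/(T1P2)
= 1.7×10.4×269/(320×5.4)
= 2.752 L

2.752 L


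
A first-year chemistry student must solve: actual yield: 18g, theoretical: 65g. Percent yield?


% yield = actual/theoretical × 100
= 18/65 × 100
= 27.69%

27.69%


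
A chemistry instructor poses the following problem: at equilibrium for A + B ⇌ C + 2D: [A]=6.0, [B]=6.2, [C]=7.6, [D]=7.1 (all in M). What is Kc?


Kc = [C][D]^2/([A][B])
= (7.6^1 × 7.1^2)/(6.0^1 × 6.2^1)
= 383.116/37.2
= 10.30

10.30


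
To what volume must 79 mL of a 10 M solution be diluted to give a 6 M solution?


C1V1 = C2V2
10 × 79 = 6 × V2
V2 = 790/6 = 131.67 mL

131.67 mL


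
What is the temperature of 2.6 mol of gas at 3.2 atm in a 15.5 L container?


PV = nRT  (R = 0.08206 L·atm/(mol·K))
T = PV/(nR) = 3.2×15.5/(2.6×0.08206)
= 49.60/0.213356
= 232.48 K

232.48 K


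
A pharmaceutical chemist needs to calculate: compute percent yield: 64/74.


% yield = actual/theoretical × 100
= 64/74 × 100
= 86.49%

86.49%


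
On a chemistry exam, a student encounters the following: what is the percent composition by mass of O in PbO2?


M(PbO2) = 1×207.2 + 2×16.0 = 239.20 g/mol
Mass of O = 2 × 16.0 = 32.00 g/mol
% O = 32.00/239.20 × 100 = 13.38%

13.38%


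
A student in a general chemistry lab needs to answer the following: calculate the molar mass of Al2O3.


M(Al2O3) = 2×26.98 + 3×16.0
= 53.96 + 48.0
= 101.96 g/mol

101.96 g/mol


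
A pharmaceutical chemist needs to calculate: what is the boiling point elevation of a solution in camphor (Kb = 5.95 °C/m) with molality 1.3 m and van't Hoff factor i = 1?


ΔTb = Kb × m × i
= 5.95 × 1.3 × 1
= 7.735 °C

7.735 °C


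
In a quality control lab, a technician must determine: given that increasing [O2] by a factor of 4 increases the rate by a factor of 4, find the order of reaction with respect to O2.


rate ∝ [O2]^n
4^n = 4 → n = 1
Order in O2: 1

1


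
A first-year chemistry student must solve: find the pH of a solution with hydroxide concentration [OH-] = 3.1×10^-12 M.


pOH = -log10([OH-]) = -log10(3.1×10^-12)
= 12 - log10(3.1) = 11.51
pH = 14 - pOH = 14 - 11.51 = 2.49

2.49


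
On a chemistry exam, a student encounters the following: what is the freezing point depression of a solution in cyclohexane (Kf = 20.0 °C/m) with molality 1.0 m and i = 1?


ΔTf = Kf × m × i
= 20.0 × 1.0 × 1
= 20.0 °C

20.0 °C


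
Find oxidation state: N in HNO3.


(+1) + x + 3(-2) = 0, so x = +5
Oxidation number: +5

+5


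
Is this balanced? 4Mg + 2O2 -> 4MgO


Equation: 4Mg + 2O2 -> 4MgO
Check atoms: Mg: 4=4, O: 4=4
Balanced

Yes, balanced


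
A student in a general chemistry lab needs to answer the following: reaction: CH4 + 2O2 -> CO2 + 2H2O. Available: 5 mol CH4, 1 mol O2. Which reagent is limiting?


Mole ratio available / coefficient:
  CH4: 5/1 = 5.000
  O2: 1/2 = 0.500
Smaller ratio is limiting.

O2


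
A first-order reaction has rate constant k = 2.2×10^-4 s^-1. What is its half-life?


t½ = ln2/k = 0.693147/(2.2×10^-4 s^-1)
= 3151 s

3151 s


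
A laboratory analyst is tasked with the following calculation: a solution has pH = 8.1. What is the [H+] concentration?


[H+] = 10^(-pH) = 10^(-8.1)
= 7.94×10^-9 M

7.94×10^-9 M


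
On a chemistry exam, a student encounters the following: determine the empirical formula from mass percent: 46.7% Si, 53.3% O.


Assume 100 g sample. Moles of each element:
  Si: 46.7/28.09 = 1.663 mol
  O: 53.3/16.0 = 3.331 mol
Divide by smallest (1.663):
  Si: 1.663/1.663 = 1.0
  O: 3.331/1.663 = 2.0
Empirical formula: SiO2

SiO2


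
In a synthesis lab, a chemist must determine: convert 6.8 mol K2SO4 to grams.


M(K2SO4) = 174.27 g/mol
mass = n × M = 6.8 × 174.27 = 1185.04 g

1185.04 g


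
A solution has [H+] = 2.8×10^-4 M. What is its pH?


pH = -log10([H+]) = -log10(2.8×10^-4)
= 4 - log10(2.8)
= 4 - 0.45
= 3.55

3.55


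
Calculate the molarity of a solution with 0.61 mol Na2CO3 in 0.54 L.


M = n/V = 0.61/0.54 = 1.130 mol/L

1.130 M


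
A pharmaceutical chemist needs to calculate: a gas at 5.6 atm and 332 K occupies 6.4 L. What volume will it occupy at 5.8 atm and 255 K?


P1V1/T1 = P2V2/T2
V2 = P1V1T2/(T1P2)
= 5.6×6.4×255/(332×5.8)
= 4.746 L

4.746 L


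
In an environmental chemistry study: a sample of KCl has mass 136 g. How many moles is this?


M(KCl) = 74.55 g/mol
n = mass/M = 136/74.55 = 1.8243 mol

1.8243 mol


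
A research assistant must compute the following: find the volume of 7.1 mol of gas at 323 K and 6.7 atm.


PV = nRT  (R = 0.08206 L·atm/(mol·K))
V = nRT/P = 7.1×0.08206×323/6.7
= 28.088 L

28.088 L


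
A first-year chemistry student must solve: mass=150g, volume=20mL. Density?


ρ = mass/volume
= 150/20
= 7.5 g/mL

7.5 g/mL


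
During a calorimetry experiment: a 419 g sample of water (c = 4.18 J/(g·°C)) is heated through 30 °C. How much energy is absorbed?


q = mcΔT = 419 × 4.18 × 30
= 52542.60 J

52542.60 J


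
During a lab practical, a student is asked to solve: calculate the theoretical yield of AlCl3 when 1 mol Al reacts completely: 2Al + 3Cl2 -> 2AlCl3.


Mole ratio AlCl3:Al = 2:2
n(AlCl3) = 1 × 2/2 = 1.000 mol
mass = 1.000 × 133.33 = 133.33 g

133.33 g


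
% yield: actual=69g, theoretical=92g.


% yield = actual/theoretical × 100
= 69/92 × 100
= 75.0%

75.0%


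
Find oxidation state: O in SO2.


O is usually -2
Oxidation number: -2

-2


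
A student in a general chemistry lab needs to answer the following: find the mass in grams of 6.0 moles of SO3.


M(SO3) = 80.07 g/mol
mass = n × M = 6.0 × 80.07 = 480.42 g

480.42 g


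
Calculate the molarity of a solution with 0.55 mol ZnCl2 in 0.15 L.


M = n/V = 0.55/0.15 = 3.667 mol/L

3.667 M


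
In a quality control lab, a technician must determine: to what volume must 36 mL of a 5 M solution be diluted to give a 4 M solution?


C1V1 = C2V2
5 × 36 = 4 × V2
V2 = 180/4 = 45.0 mL

45.0 mL


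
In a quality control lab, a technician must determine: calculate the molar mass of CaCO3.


M(CaCO3) = 1×40.08 + 1×12.01 + 3×16.0
= 40.08 + 12.01 + 48.0
= 100.09 g/mol

100.09 g/mol


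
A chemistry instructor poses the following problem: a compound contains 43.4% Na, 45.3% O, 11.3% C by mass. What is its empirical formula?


Assume 100 g sample. Moles of each element:
  Na: 43.4/22.99 = 1.888 mol
  O: 45.3/16.0 = 2.831 mol
  C: 11.3/12.01 = 0.941 mol
Divide by smallest (0.941):
  Na: 1.888/0.941 = 2.01
  O: 2.831/0.941 = 3.01
  C: 0.941/0.941 = 1.0
Empirical formula: Na2CO3

Na2CO3


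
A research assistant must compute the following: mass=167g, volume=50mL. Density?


ρ = mass/volume
= 167/50
= 3.34 g/mL

3.34 g/mL


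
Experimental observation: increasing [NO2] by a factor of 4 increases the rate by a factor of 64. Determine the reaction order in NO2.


rate ∝ [NO2]^n
4^n = 64 → n = 3
Order in NO2: 3

3


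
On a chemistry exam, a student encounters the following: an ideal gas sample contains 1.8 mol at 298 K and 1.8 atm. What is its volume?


PV = nRT  (R = 0.08206 L·atm/(mol·K))
V = nRT/P = 1.8×0.08206×298/1.8
= 24.454 L

24.454 L


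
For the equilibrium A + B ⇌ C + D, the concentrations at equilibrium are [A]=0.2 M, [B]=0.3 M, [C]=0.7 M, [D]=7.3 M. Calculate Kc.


Kc = [C][D]/([A][B])
= (0.7^1 × 7.3^1)/(0.2^1 × 0.3^1)
= 5.11/0.06
= 85.17

85.17


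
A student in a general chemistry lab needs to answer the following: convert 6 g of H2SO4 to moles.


M(H2SO4) = 98.09 g/mol
n = mass/M = 6/98.09 = 0.0612 mol

0.0612 mol


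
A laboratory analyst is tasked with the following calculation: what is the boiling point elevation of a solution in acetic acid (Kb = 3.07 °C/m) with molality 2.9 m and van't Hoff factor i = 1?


ΔTb = Kb × m × i
= 3.07 × 2.9 × 1
= 8.903 °C

8.903 °C


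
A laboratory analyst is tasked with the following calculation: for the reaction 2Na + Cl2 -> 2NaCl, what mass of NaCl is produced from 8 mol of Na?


Mole ratio NaCl:Na = 2:2
n(NaCl) = 8 × 2/2 = 8.000 mol
mass = 8.000 × 58.44 = 467.52 g

467.52 g


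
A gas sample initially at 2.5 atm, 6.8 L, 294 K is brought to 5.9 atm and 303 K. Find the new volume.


P1V1/T1 = P2V2/T2
V2 = P1V1T2/(T1P2)
= 2.5×6.8×303/(294×5.9)
= 2.97 L

2.97 L


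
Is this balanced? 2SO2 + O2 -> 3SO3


Equation: 2SO2 + O2 -> 3SO3
Check atoms: O: 6≠9, S: 2≠3
Not balanced

No, not balanced


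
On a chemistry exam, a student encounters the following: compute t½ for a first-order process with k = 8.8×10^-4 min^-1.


t½ = ln2/k = 0.693147/(8.8×10^-4 min^-1)
= 787.7 min

787.7 min


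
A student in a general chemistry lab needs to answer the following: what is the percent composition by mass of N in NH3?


M(NH3) = 1×14.01 + 3×1.008 = 17.034 g/mol
Mass of N = 1 × 14.01 = 14.01 g/mol
% N = 14.01/17.034 × 100 = 82.25%

82.25%


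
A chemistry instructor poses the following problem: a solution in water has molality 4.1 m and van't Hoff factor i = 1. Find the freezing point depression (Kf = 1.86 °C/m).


ΔTf = Kf × m × i
= 1.86 × 4.1 × 1
= 7.626 °C

7.626 °C


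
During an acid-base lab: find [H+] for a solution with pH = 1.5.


[H+] = 10^(-pH) = 10^(-1.5)
= 3.16×10^-2 M

3.16×10^-2 M


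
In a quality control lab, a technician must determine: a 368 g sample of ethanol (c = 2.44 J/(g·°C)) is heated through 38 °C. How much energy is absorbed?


q = mcΔT = 368 × 2.44 × 38
= 34120.96 J

34120.96 J


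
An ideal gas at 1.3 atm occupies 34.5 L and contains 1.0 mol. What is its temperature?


PV = nRT  (R = 0.08206 L·atm/(mol·K))
T = PV/(nR) = 1.3×34.5/(1.0×0.08206)
= 44.85/0.082060
= 546.55 K

546.55 K


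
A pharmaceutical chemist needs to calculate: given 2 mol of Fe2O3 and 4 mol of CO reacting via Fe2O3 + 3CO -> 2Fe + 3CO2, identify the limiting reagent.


Mole ratio available / coefficient:
  Fe2O3: 2/1 = 2.000
  CO: 4/3 = 1.333
Smaller ratio is limiting.

CO


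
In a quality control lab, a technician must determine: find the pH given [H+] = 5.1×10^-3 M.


pH = -log10([H+]) = -log10(5.1×10^-3)
= 3 - log10(5.1)
= 3 - 0.71
= 2.29

2.29


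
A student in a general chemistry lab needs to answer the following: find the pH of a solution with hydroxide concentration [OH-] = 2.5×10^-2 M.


pOH = -log10([OH-]) = -log10(2.5×10^-2)
= 2 - log10(2.5) = 1.6
pH = 14 - pOH = 14 - 1.6 = 12.4

12.4


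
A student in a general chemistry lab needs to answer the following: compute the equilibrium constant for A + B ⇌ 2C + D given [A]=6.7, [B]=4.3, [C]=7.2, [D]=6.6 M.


Kc = [C]^2[D]/([A][B])
= (7.2^2 × 6.6^1)/(6.7^1 × 4.3^1)
= 342.144/28.81
= 11.88

11.88


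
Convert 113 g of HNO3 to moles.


M(HNO3) = 63.02 g/mol
n = mass/M = 113/63.02 = 1.7931 mol

1.7931 mol


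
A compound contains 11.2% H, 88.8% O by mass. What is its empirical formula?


Assume 100 g sample. Moles of each element:
  H: 11.2/1.008 = 11.111 mol
  O: 88.8/16.0 = 5.55 mol
Divide by smallest (5.55):
  H: 11.111/5.55 = 2.0
  O: 5.55/5.55 = 1.0
Empirical formula: H2O

H2O


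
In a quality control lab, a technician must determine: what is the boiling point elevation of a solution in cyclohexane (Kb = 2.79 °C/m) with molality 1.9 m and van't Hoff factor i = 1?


ΔTb = Kb × m × i
= 2.79 × 1.9 × 1
= 5.301 °C

5.301 °C


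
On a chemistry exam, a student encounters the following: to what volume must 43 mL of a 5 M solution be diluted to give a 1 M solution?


C1V1 = C2V2
5 × 43 = 1 × V2
V2 = 215/1 = 215.0 mL

215.0 mL


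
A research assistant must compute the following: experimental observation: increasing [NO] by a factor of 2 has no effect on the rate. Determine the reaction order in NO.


rate ∝ [NO]^n
rate ∝ [NO]^0
Order in NO: 0

0


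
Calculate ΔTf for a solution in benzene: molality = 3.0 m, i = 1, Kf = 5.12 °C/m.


ΔTf = Kf × m × i
= 5.12 × 3.0 × 1
= 15.36 °C

15.36 °C


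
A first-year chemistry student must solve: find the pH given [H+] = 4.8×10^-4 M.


pH = -log10([H+]) = -log10(4.8×10^-4)
= 4 - log10(4.8)
= 4 - 0.68
= 3.32

3.32


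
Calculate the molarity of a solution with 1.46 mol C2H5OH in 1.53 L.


M = n/V = 1.46/1.53 = 0.954 mol/L

0.954 M


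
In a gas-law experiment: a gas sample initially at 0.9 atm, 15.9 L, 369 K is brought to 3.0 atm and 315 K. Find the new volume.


P1V1/T1 = P2V2/T2
V2 = P1V1T2/(T1P2)
= 0.9×15.9×315/(369×3.0)
= 4.072 L

4.072 L


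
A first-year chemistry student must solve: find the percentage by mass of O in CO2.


M(CO2) = 1×12.01 + 2×16.0 = 44.01 g/mol
Mass of O = 2 × 16.0 = 32.00 g/mol
% O = 32.00/44.01 × 100 = 72.71%

72.71%


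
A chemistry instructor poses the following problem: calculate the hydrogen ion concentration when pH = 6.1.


[H+] = 10^(-pH) = 10^(-6.1)
= 7.94×10^-7 M

7.94×10^-7 M


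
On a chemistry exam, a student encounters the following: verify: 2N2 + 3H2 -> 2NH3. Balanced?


Equation: 2N2 + 3H2 -> 2NH3
Check atoms: H: 6=6, N: 4≠2
Not balanced

No, not balanced


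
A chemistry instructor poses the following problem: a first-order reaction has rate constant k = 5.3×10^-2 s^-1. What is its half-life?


t½ = ln2/k = 0.693147/(5.3×10^-2 s^-1)
= 13.08 s

13.08 s


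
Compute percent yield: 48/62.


% yield = actual/theoretical × 100
= 48/62 × 100
= 77.42%

77.42%


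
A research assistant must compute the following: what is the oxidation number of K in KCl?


Group 1 metal: +1
Oxidation number: +1

+1


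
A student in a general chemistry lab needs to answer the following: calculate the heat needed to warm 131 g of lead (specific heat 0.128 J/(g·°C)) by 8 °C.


q = mcΔT = 131 × 0.128 × 8
= 134.14 J

134.14 J


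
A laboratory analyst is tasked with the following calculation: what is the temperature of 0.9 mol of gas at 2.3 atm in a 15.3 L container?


PV = nRT  (R = 0.08206 L·atm/(mol·K))
T = PV/(nR) = 2.3×15.3/(0.9×0.08206)
= 35.19/0.073854
= 476.48 K

476.48 K


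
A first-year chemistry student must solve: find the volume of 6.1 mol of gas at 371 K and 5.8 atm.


PV = nRT  (R = 0.08206 L·atm/(mol·K))
V = nRT/P = 6.1×0.08206×371/5.8
= 32.019 L

32.019 L


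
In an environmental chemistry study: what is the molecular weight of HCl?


M(HCl) = 1×1.008 + 1×35.45
= 1.01 + 35.45
= 36.46 g/mol

36.46 g/mol


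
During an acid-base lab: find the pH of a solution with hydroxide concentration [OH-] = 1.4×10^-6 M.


pOH = -log10([OH-]) = -log10(1.4×10^-6)
= 6 - log10(1.4) = 5.85
pH = 14 - pOH = 14 - 5.85 = 8.15

8.15


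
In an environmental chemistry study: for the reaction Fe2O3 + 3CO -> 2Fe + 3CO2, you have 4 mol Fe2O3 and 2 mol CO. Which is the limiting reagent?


Mole ratio available / coefficient:
  Fe2O3: 4/1 = 4.000
  CO: 2/3 = 0.667
Smaller ratio is limiting.

CO


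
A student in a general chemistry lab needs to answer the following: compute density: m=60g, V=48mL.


ρ = mass/volume
= 60/48
= 1.25 g/mL

1.25 g/mL


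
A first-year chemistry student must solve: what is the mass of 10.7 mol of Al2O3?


M(Al2O3) = 101.96 g/mol
mass = n × M = 10.7 × 101.96 = 1090.97 g

1090.97 g


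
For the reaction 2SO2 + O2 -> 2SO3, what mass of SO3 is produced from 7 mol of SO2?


Mole ratio SO3:SO2 = 2:2
n(SO3) = 7 × 2/2 = 7.000 mol
mass = 7.000 × 80.07 = 560.49 g

560.49 g


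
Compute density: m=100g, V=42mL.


ρ = mass/volume
= 100/42
= 2.381 g/mL

2.381 g/mL


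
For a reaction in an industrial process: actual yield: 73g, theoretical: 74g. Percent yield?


% yield = actual/theoretical × 100
= 73/74 × 100
= 98.65%

98.65%


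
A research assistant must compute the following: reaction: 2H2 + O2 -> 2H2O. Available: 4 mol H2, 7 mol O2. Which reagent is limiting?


Mole ratio available / coefficient:
  H2: 4/2 = 2.000
  O2: 7/1 = 7.000
Smaller ratio is limiting.

H2


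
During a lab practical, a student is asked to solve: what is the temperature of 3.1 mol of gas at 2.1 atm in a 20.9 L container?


PV = nRT  (R = 0.08206 L·atm/(mol·K))
T = PV/(nR) = 2.1×20.9/(3.1×0.08206)
= 43.89/0.254386
= 172.53 K

172.53 K


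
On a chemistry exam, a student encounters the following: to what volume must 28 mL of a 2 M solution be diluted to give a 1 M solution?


C1V1 = C2V2
2 × 28 = 1 × V2
V2 = 56/1 = 56.0 mL

56.0 mL


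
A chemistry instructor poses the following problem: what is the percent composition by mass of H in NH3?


M(NH3) = 1×14.01 + 3×1.008 = 17.034 g/mol
Mass of H = 3 × 1.008 = 3.024 g/mol
% H = 3.024/17.034 × 100 = 17.75%

17.75%


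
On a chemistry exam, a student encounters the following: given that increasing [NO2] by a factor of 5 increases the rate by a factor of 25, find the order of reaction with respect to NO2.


rate ∝ [NO2]^n
5^n = 25 → n = 2
Order in NO2: 2

2


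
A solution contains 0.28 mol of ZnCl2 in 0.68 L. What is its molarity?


M = n/V = 0.28/0.68 = 0.412 mol/L

0.412 M


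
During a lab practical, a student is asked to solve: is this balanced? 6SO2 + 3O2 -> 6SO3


Equation: 6SO2 + 3O2 -> 6SO3
Check atoms: O: 18=18, S: 6=6
Balanced

Yes, balanced


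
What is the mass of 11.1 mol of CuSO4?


M(CuSO4) = 159.62 g/mol
mass = n × M = 11.1 × 159.62 = 1771.78 g

1771.78 g


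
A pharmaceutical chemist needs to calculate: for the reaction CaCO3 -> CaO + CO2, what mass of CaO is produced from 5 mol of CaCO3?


Mole ratio CaO:CaCO3 = 1:1
n(CaO) = 5 × 1/1 = 5.000 mol
mass = 5.000 × 56.08 = 280.4 g

280.4 g


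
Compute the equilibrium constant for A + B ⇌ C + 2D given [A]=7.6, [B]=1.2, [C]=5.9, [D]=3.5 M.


Kc = [C][D]^2/([A][B])
= (5.9^1 × 3.5^2)/(7.6^1 × 1.2^1)
= 72.275/9.12
= 7.925

7.925


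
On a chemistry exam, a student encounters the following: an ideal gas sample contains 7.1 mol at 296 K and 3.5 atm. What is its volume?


PV = nRT  (R = 0.08206 L·atm/(mol·K))
V = nRT/P = 7.1×0.08206×296/3.5
= 49.274 L

49.274 L


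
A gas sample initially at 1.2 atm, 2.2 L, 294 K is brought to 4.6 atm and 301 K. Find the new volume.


P1V1/T1 = P2V2/T2
V2 = P1V1T2/(T1P2)
= 1.2×2.2×301/(294×4.6)
= 0.588 L

0.588 L


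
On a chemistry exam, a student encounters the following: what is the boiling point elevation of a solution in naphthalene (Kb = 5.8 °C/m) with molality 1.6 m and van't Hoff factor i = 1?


ΔTb = Kb × m × i
= 5.8 × 1.6 × 1
= 9.28 °C

9.28 °C


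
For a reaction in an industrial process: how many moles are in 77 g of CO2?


M(CO2) = 44.01 g/mol
n = mass/M = 77/44.01 = 1.7496 mol

1.7496 mol


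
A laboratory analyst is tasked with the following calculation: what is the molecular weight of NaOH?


M(NaOH) = 1×22.99 + 1×16.0 + 1×1.008
= 22.99 + 16.0 + 1.01
= 40.0 g/mol

40.0 g/mol
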